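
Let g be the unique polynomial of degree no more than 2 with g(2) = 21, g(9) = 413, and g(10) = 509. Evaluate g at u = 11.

615

Write g(u) = au^2 + bu + c. Substituting each data point gives a linear system:
  4a + 2b + c = 21
  81a + 9b + c = 413
  100a + 10b + c = 509
Solving the system yields a = 5, b = 1, c = -1.
So g(u) = 5u^2 + u - 1.
Then g(11) = 615.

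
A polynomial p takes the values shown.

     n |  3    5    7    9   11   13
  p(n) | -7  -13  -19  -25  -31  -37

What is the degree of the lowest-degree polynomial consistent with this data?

Forward differences of the values at n = 3, 5, 7, 9, 11, 13:
  p  : -7  -13  -19  -25  -31  -37
  Δ  : -6  -6  -6  -6  -6
  Δ^2: 0  0  0  0
  Δ^3: 0  0  0
  Δ^4: 0  0
  Δ^5: 0
The first differences are constant (-6) and nonzero, while all higher differences vanish, so the minimal degree is 1.

1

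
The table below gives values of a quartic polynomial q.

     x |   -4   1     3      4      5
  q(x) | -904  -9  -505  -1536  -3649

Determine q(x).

q(x) = -5x^4 - 5x^3 + 4x^2 + x - 4

Using the Lagrange interpolation formula with nodes -4, 1, 3, 4, 5:
  L_0(x) = (x - 1)(x - 3)(x - 4)(x - 5) / 2520
  L_1(x) = (x + 4)(x - 3)(x - 4)(x - 5) / -120
  L_2(x) = (x + 4)(x - 1)(x - 4)(x - 5) / 28
  L_3(x) = (x + 4)(x - 1)(x - 3)(x - 5) / -24
  L_4(x) = (x + 4)(x - 1)(x - 3)(x - 4) / 72
Then q(x) = -904·L_0(x) - 9·L_1(x) - 505·L_2(x) - 1536·L_3(x) - 3649·L_4(x).
Expanding and collecting terms gives q(x) = -5x^4 - 5x^3 + 4x^2 + x - 4.
Check: q(1) = -9. ✓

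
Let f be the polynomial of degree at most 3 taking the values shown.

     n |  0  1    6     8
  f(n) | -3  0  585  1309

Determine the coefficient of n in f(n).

Write f(n) = an^3 + bn^2 + cn + d. Substituting each data point gives a linear system:
  d = -3
  a + b + c + d = 0
  216a + 36b + 6c + d = 585
  512a + 64b + 8c + d = 1309
Solving the system yields a = 2, b = 5, c = -4, d = -3.
So f(n) = 2n^3 + 5n^2 - 4n - 3.
The coefficient of n is -4.

-4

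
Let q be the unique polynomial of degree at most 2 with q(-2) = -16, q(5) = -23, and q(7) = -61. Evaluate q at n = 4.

Write q(n) = an^2 + bn + c. Substituting each data point gives a linear system:
  4a - 2b + c = -16
  25a + 5b + c = -23
  49a + 7b + c = -61
Solving the system yields a = -2, b = 5, c = 2.
So q(n) = -2n^2 + 5n + 2.
Then q(4) = -10.

-10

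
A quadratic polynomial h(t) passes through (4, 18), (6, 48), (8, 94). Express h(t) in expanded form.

Using the Lagrange interpolation formula with nodes 4, 6, 8:
  L_0(t) = (t - 6)(t - 8) / 8
  L_1(t) = (t - 4)(t - 8) / -4
  L_2(t) = (t - 4)(t - 6) / 8
Then h(t) = 18·L_0(t) + 48·L_1(t) + 94·L_2(t).
Expanding and collecting terms gives h(t) = 2t^2 - 5t + 6.
Check: h(8) = 94. ✓

h(t) = 2t^2 - 5t + 6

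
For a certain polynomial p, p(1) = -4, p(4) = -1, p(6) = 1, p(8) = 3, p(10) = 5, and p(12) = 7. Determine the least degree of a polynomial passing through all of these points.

1

Divided differences on the nodes 1, 4, 6, 8, 10, 12:
  order 0: -4  -1  1  3  5  7
  order 1: 1  1  1  1  1
  order 2: 0  0  0  0
  order 3: 0  0  0
  order 4: 0  0
  order 5: 0
The order-1 divided differences are all 1 (nonzero) and every higher order vanishes, so the data lies on a polynomial of degree exactly 1.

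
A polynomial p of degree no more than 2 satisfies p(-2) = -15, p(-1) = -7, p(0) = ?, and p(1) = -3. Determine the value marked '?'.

On equispaced nodes a degree-2 polynomial has vanishing third forward difference, so
  - p(-2) + 3·p(-1) - 3·p(0) + p(1) = 0.
Substituting the known values and solving for p(0):
  -3·p(0) = 9
  p(0) = -3.

-3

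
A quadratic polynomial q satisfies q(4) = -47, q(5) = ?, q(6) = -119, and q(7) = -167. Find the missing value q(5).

On equispaced nodes a degree-2 polynomial has vanishing third forward difference, so
  - q(4) + 3·q(5) - 3·q(6) + q(7) = 0.
Substituting the known values and solving for q(5):
  3·q(5) = -237
  q(5) = -79.

-79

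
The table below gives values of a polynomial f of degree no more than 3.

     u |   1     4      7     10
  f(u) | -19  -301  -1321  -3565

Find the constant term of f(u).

-5

Write f(u) = au^3 + bu^2 + cu + d. Substituting each data point gives a linear system:
  a + b + c + d = -19
  64a + 16b + 4c + d = -301
  343a + 49b + 7c + d = -1321
  1000a + 100b + 10c + d = -3565
Solving the system yields a = -3, b = -5, c = -6, d = -5.
So f(u) = -3u^3 - 5u^2 - 6u - 5.
The constant term is -5.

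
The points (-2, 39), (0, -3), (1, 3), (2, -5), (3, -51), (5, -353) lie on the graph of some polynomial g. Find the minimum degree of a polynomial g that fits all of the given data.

Divided differences on the nodes -2, 0, 1, 2, 3, 5:
  order 0: 39  -3  3  -5  -51  -353
  order 1: -21  6  -8  -46  -151
  order 2: 9  -7  -19  -35
  order 3: -4  -4  -4
  order 4: 0  0
  order 5: 0
The order-3 divided differences are all -4 (nonzero) and every higher order vanishes, so the data lies on a polynomial of degree exactly 3.

3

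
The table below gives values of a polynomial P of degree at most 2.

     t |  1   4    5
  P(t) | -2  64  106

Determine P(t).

Write P(t) = at^2 + bt + c. Substituting each data point gives a linear system:
  a + b + c = -2
  16a + 4b + c = 64
  25a + 5b + c = 106
Solving the system yields a = 5, b = -3, c = -4.
So P(t) = 5t^2 - 3t - 4.
Check: P(1) = -2. ✓

P(t) = 5t^2 - 3t - 4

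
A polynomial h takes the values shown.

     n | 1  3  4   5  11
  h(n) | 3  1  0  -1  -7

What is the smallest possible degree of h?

Divided differences on the nodes 1, 3, 4, 5, 11:
  order 0: 3  1  0  -1  -7
  order 1: -1  -1  -1  -1
  order 2: 0  0  0
  order 3: 0  0
  order 4: 0
The order-1 divided differences are all -1 (nonzero) and every higher order vanishes, so the data lies on a polynomial of degree exactly 1.

1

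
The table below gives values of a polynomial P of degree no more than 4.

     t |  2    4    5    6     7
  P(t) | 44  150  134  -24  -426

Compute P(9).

-2490

Write P(t) = at^4 + bt^3 + ct^2 + dt + e. Substituting each data point gives a linear system:
  16a + 8b + 4c + 2d + e = 44
  256a + 64b + 16c + 4d + e = 150
  625a + 125b + 25c + 5d + e = 134
  1296a + 216b + 36c + 6d + e = -24
  2401a + 343b + 49c + 7d + e = -426
Solving the system yields a = -1, b = 5, c = 5, d = 3, e = -6.
So P(t) = -t^4 + 5t^3 + 5t^2 + 3t - 6.
Then P(9) = -2490.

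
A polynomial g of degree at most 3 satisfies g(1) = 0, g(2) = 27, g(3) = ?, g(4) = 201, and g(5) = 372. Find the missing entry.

On equispaced nodes a degree-3 polynomial has vanishing fourth forward difference, so
  g(1) - 4·g(2) + 6·g(3) - 4·g(4) + g(5) = 0.
Substituting the known values and solving for g(3):
  6·g(3) = 540
  g(3) = 90.

90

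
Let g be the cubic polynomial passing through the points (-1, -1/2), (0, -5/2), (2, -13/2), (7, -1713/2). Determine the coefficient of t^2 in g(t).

Write g(t) = at^3 + bt^2 + ct + d. Substituting each data point gives a linear system:
  -a + b - c + d = -1/2
  d = -5/2
  8a + 4b + 2c + d = -13/2
  343a + 49b + 7c + d = -1713/2
Solving the system yields a = -3, b = 3, c = 4, d = -5/2.
So g(t) = -3t³ + 3t² + 4t - 5/2.
The coefficient of t^2 is 3.

3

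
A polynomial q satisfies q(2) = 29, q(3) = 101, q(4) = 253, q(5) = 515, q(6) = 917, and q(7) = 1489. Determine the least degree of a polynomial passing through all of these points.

Forward differences of the values at u = 2, 3, 4, 5, 6, 7:
  q  : 29  101  253  515  917  1489
  Δ  : 72  152  262  402  572
  Δ^2: 80  110  140  170
  Δ^3: 30  30  30
  Δ^4: 0  0
  Δ^5: 0
The third differences are constant (30) and nonzero, while all higher differences vanish, so the minimal degree is 3.

3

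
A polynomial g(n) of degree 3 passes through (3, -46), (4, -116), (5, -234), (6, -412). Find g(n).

Using the Lagrange interpolation formula with nodes 3, 4, 5, 6:
  L_0(n) = (n - 4)(n - 5)(n - 6) / -6
  L_1(n) = (n - 3)(n - 5)(n - 6) / 2
  L_2(n) = (n - 3)(n - 4)(n - 6) / -2
  L_3(n) = (n - 3)(n - 4)(n - 5) / 6
Then g(n) = -46·L_0(n) - 116·L_1(n) - 234·L_2(n) - 412·L_3(n).
Expanding and collecting terms gives g(n) = -2n^3 + 4n - 4.
Check: g(5) = -234. ✓

g(n) = -2n^3 + 4n - 4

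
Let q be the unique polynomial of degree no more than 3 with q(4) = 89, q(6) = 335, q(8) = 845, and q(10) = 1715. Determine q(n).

Write q(n) = an^3 + bn^2 + cn + d. Substituting each data point gives a linear system:
  64a + 16b + 4c + d = 89
  216a + 36b + 6c + d = 335
  512a + 64b + 8c + d = 845
  1000a + 100b + 10c + d = 1715
Solving the system yields a = 2, b = -3, c = 1, d = 5.
So q(n) = 2n^3 - 3n^2 + n + 5.
Check: q(4) = 89. ✓

q(n) = 2n^3 - 3n^2 + n + 5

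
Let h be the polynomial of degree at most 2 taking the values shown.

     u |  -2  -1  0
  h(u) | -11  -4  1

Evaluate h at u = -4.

Forward differences of the values at u = -2, -1, 0:
  h  : -11  -4  1
  Δ  : 7  5
  Δ^2: -2
The second differences are constant, confirming degree 2.
Interpolating (Newton forward form) and evaluating at u = -4 gives h(-4) = -31.

-31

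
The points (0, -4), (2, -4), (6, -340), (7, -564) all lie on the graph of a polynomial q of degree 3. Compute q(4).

Write q(u) = au^3 + bu^2 + cu + d. Substituting each data point gives a linear system:
  d = -4
  8a + 4b + 2c + d = -4
  216a + 36b + 6c + d = -340
  343a + 49b + 7c + d = -564
Solving the system yields a = -2, b = 2, c = 4, d = -4.
So q(u) = -2u^3 + 2u^2 + 4u - 4.
Then q(4) = -84.

-84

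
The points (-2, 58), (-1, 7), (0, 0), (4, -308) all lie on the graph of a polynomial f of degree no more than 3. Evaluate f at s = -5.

835

Write f(s) = as^3 + bs^2 + cs + d. Substituting each data point gives a linear system:
  -8a + 4b - 2c + d = 58
  -a + b - c + d = 7
  d = 0
  64a + 16b + 4c + d = -308
Solving the system yields a = -6, b = 4, c = 3, d = 0.
So f(s) = -6s^3 + 4s^2 + 3s.
Then f(-5) = 835.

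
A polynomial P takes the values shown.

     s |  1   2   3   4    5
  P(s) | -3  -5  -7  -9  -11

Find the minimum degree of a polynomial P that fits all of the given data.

1

Forward differences of the values at s = 1, 2, 3, 4, 5:
  P  : -3  -5  -7  -9  -11
  Δ  : -2  -2  -2  -2
  Δ^2: 0  0  0
  Δ^3: 0  0
  Δ^4: 0
The first differences are constant (-2) and nonzero, while all higher differences vanish, so the minimal degree is 1.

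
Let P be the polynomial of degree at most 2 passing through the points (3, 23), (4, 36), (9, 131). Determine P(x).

Write P(x) = ax^2 + bx + c. Substituting each data point gives a linear system:
  9a + 3b + c = 23
  16a + 4b + c = 36
  81a + 9b + c = 131
Solving the system yields a = 1, b = 6, c = -4.
So P(x) = x² + 6x - 4.
Check: P(9) = 131. ✓

P(x) = x^2 + 6x - 4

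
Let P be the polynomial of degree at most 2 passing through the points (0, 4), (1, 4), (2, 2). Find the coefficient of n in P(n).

Write P(n) = an^2 + bn + c. Substituting each data point gives a linear system:
  c = 4
  a + b + c = 4
  4a + 2b + c = 2
Solving the system yields a = -1, b = 1, c = 4.
So P(n) = -n^2 + n + 4.
The coefficient of n is 1.

1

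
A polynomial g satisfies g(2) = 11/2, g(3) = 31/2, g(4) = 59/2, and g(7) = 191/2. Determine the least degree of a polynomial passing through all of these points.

2

Divided differences on the nodes 2, 3, 4, 7:
  order 0: 11/2  31/2  59/2  191/2
  order 1: 10  14  22
  order 2: 2  2
  order 3: 0
The order-2 divided differences are all 2 (nonzero) and every higher order vanishes, so the data lies on a polynomial of degree exactly 2.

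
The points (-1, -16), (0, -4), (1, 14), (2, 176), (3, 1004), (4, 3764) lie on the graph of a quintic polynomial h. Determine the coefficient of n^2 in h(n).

Write h(n) = an^5 + bn^4 + cn^3 + dn^2 + en + k. Substituting each data point gives a linear system:
  -a + b - c + d - e + k = -16
  k = -4
  a + b + c + d + e + k = 14
  32a + 16b + 8c + 4d + 2e + k = 176
  243a + 81b + 27c + 9d + 3e + k = 1004
  1024a + 256b + 64c + 16d + 4e + k = 3764
Solving the system yields a = 3, b = 1, c = 6, d = 2, e = 6, k = -4.
So h(n) = 3n^5 + n^4 + 6n^3 + 2n^2 + 6n - 4.
The coefficient of n^2 is 2.

2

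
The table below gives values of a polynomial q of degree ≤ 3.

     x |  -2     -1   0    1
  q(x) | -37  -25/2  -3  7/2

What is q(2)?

19

Using the Lagrange interpolation formula with nodes -2, -1, 0, 1:
  L_0(x) = (x + 1)x(x - 1) / -6
  L_1(x) = (x + 2)x(x - 1) / 2
  L_2(x) = (x + 2)(x + 1)(x - 1) / -2
  L_3(x) = (x + 2)(x + 1)x / 6
Then q(x) = -37·L_0(x) - 25/2·L_1(x) - 3·L_2(x) + 7/2·L_3(x).
Expanding and collecting terms gives q(x) = 2x^3 - (3/2)x^2 + 6x - 3.
Evaluating at x = 2: q(2) = 19.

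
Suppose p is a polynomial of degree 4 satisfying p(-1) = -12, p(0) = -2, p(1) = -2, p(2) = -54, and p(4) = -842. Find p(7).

-7604

Using the Lagrange interpolation formula with nodes -1, 0, 1, 2, 4:
  L_0(s) = s(s - 1)(s - 2)(s - 4) / 30
  L_1(s) = (s + 1)(s - 1)(s - 2)(s - 4) / -8
  L_2(s) = (s + 1)s(s - 2)(s - 4) / 6
  L_3(s) = (s + 1)s(s - 1)(s - 4) / -12
  L_4(s) = (s + 1)s(s - 1)(s - 2) / 120
Then p(s) = -12·L_0(s) - 2·L_1(s) - 2·L_2(s) - 54·L_3(s) - 842·L_4(s).
Expanding and collecting terms gives p(s) = -3s^4 - s^3 - 2s^2 + 6s - 2.
Evaluating at s = 7: p(7) = -7604.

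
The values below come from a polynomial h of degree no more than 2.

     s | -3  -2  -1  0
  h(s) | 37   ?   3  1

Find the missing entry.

15

On equispaced nodes a degree-2 polynomial has vanishing third forward difference, so
  - h(-3) + 3·h(-2) - 3·h(-1) + h(0) = 0.
Substituting the known values and solving for h(-2):
  3·h(-2) = 45
  h(-2) = 15.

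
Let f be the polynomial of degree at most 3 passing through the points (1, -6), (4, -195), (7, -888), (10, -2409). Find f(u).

Write f(u) = au^3 + bu^2 + cu + d. Substituting each data point gives a linear system:
  a + b + c + d = -6
  64a + 16b + 4c + d = -195
  343a + 49b + 7c + d = -888
  1000a + 100b + 10c + d = -2409
Solving the system yields a = -2, b = -4, c = -1, d = 1.
So f(u) = -2u^3 - 4u^2 - u + 1.
Check: f(7) = -888. ✓

f(u) = -2u^3 - 4u^2 - u + 1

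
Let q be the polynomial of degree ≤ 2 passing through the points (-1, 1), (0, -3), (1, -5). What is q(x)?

Write q(x) = ax^2 + bx + c. Substituting each data point gives a linear system:
  a - b + c = 1
  c = -3
  a + b + c = -5
Solving the system yields a = 1, b = -3, c = -3.
So q(x) = x^2 - 3x - 3.
Check: q(-1) = 1. ✓

q(x) = x^2 - 3x - 3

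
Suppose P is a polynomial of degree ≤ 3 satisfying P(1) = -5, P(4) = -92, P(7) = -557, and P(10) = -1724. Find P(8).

Forward differences of the values at x = 1, 4, 7, 10:
  P  : -5  -92  -557  -1724
  Δ  : -87  -465  -1167
  Δ^2: -378  -702
  Δ^3: -324
The third differences are constant, confirming degree 3.
Interpolating (Newton forward form) and evaluating at x = 8 gives P(8) = -852.

-852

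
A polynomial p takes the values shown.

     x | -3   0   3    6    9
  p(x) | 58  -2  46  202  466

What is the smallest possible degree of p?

2

Forward differences of the values at x = -3, 0, 3, 6, 9:
  p  : 58  -2  46  202  466
  Δ  : -60  48  156  264
  Δ^2: 108  108  108
  Δ^3: 0  0
  Δ^4: 0
The second differences are constant (108) and nonzero, while all higher differences vanish, so the minimal degree is 2.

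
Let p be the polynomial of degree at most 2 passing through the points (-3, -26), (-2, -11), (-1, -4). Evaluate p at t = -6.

Write p(t) = at^2 + bt + c. Substituting each data point gives a linear system:
  9a - 3b + c = -26
  4a - 2b + c = -11
  a - b + c = -4
Solving the system yields a = -4, b = -5, c = -5.
So p(t) = -4t^2 - 5t - 5.
Then p(-6) = -119.

-119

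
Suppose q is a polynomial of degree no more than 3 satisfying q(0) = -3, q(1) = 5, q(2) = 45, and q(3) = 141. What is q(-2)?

-19

Forward differences of the values at u = 0, 1, 2, 3:
  q  : -3  5  45  141
  Δ  : 8  40  96
  Δ^2: 32  56
  Δ^3: 24
The third differences are constant, confirming degree 3.
Interpolating (Newton forward form) and evaluating at u = -2 gives q(-2) = -19.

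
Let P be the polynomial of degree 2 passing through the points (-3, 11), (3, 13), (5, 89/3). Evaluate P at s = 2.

Write P(s) = as^2 + bs + c. Substituting each data point gives a linear system:
  9a - 3b + c = 11
  9a + 3b + c = 13
  25a + 5b + c = 89/3
Solving the system yields a = 1, b = 1/3, c = 3.
So P(s) = s^2 + (1/3)s + 3.
Then P(2) = 23/3.

23/3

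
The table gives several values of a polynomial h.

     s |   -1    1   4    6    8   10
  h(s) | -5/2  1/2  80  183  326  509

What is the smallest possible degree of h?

2

Divided differences on the nodes -1, 1, 4, 6, 8, 10:
  order 0: -5/2  1/2  80  183  326  509
  order 1: 3/2  53/2  103/2  143/2  183/2
  order 2: 5  5  5  5
  order 3: 0  0  0
  order 4: 0  0
  order 5: 0
The order-2 divided differences are all 5 (nonzero) and every higher order vanishes, so the data lies on a polynomial of degree exactly 2.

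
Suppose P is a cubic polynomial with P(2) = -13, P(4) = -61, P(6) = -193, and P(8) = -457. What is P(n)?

Using the Lagrange interpolation formula with nodes 2, 4, 6, 8:
  L_0(n) = (n - 4)(n - 6)(n - 8) / -48
  L_1(n) = (n - 2)(n - 6)(n - 8) / 16
  L_2(n) = (n - 2)(n - 4)(n - 8) / -16
  L_3(n) = (n - 2)(n - 4)(n - 6) / 48
Then P(n) = -13·L_0(n) - 61·L_1(n) - 193·L_2(n) - 457·L_3(n).
Expanding and collecting terms gives P(n) = -n³ + (3/2)n² - 5n - 1.
Check: P(4) = -61. ✓

P(n) = -n^3 + (3/2)n^2 - 5n - 1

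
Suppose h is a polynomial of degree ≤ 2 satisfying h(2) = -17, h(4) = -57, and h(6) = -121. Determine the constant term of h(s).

Write h(s) = as^2 + bs + c. Substituting each data point gives a linear system:
  4a + 2b + c = -17
  16a + 4b + c = -57
  36a + 6b + c = -121
Solving the system yields a = -3, b = -2, c = -1.
So h(s) = -3s² - 2s - 1.
The constant term is -1.

-1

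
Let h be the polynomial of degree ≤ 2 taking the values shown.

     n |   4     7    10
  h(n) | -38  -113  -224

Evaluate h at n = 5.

Write h(n) = an^2 + bn + c. Substituting each data point gives a linear system:
  16a + 4b + c = -38
  49a + 7b + c = -113
  100a + 10b + c = -224
Solving the system yields a = -2, b = -3, c = 6.
So h(n) = -2n^2 - 3n + 6.
Then h(5) = -59.

-59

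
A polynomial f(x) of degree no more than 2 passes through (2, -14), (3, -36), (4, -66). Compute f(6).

Using the Lagrange interpolation formula with nodes 2, 3, 4:
  L_0(x) = (x - 3)(x - 4) / 2
  L_1(x) = (x - 2)(x - 4) / -1
  L_2(x) = (x - 2)(x - 3) / 2
Then f(x) = -14·L_0(x) - 36·L_1(x) - 66·L_2(x).
Expanding and collecting terms gives f(x) = -4x² - 2x + 6.
Evaluating at x = 6: f(6) = -150.

-150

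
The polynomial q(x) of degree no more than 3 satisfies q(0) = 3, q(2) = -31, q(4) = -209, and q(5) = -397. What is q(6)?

-675

Write q(x) = ax^3 + bx^2 + cx + d. Substituting each data point gives a linear system:
  d = 3
  8a + 4b + 2c + d = -31
  64a + 16b + 4c + d = -209
  125a + 25b + 5c + d = -397
Solving the system yields a = -3, b = 0, c = -5, d = 3.
So q(x) = -3x^3 - 5x + 3.
Then q(6) = -675.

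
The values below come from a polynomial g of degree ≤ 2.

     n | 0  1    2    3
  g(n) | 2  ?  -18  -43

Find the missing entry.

On equispaced nodes a degree-2 polynomial has vanishing third forward difference, so
  - g(0) + 3·g(1) - 3·g(2) + g(3) = 0.
Substituting the known values and solving for g(1):
  3·g(1) = -9
  g(1) = -3.

-3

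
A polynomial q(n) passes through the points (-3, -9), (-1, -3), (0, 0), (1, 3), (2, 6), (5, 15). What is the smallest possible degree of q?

1

Divided differences on the nodes -3, -1, 0, 1, 2, 5:
  order 0: -9  -3  0  3  6  15
  order 1: 3  3  3  3  3
  order 2: 0  0  0  0
  order 3: 0  0  0
  order 4: 0  0
  order 5: 0
The order-1 divided differences are all 3 (nonzero) and every higher order vanishes, so the data lies on a polynomial of degree exactly 1.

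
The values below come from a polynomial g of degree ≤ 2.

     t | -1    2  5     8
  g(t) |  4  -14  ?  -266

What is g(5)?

The 3 known points determine the degree-2 polynomial uniquely.
Write g(t) = at^2 + bt + c. Substituting each data point gives a linear system:
  a - b + c = 4
  4a + 2b + c = -14
  64a + 8b + c = -266
Solving the system yields a = -4, b = -2, c = 6.
So g(t) = -4t^2 - 2t + 6.
Then g(5) = -104.

-104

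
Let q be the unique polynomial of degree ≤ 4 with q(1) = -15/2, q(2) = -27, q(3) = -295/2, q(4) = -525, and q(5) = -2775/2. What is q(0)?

-5

Using the Lagrange interpolation formula with nodes 1, 2, 3, 4, 5:
  L_0(s) = (s - 2)(s - 3)(s - 4)(s - 5) / 24
  L_1(s) = (s - 1)(s - 3)(s - 4)(s - 5) / -6
  L_2(s) = (s - 1)(s - 2)(s - 4)(s - 5) / 4
  L_3(s) = (s - 1)(s - 2)(s - 3)(s - 5) / -6
  L_4(s) = (s - 1)(s - 2)(s - 3)(s - 4) / 24
Then q(s) = -15/2·L_0(s) - 27·L_1(s) - 295/2·L_2(s) - 525·L_3(s) - 2775/2·L_4(s).
Expanding and collecting terms gives q(s) = -3s^4 + 4s^3 + (1/2)s^2 - 4s - 5.
Evaluating at s = 0: q(0) = -5.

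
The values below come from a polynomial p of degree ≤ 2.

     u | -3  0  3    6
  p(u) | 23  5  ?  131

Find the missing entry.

On equispaced nodes a degree-2 polynomial has vanishing third forward difference, so
  - p(-3) + 3·p(0) - 3·p(3) + p(6) = 0.
Substituting the known values and solving for p(3):
  -3·p(3) = -123
  p(3) = 41.

41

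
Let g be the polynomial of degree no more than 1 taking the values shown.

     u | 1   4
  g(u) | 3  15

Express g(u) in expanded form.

g(u) = 4u - 1

Write g(u) = au + b. Substituting each data point gives a linear system:
  a + b = 3
  4a + b = 15
Solving the system yields a = 4, b = -1.
So g(u) = 4u - 1.
Check: g(4) = 15. ✓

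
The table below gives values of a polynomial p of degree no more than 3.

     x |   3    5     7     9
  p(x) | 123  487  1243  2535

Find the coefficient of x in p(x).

3

Write p(x) = ax^3 + bx^2 + cx + d. Substituting each data point gives a linear system:
  27a + 9b + 3c + d = 123
  125a + 25b + 5c + d = 487
  343a + 49b + 7c + d = 1243
  729a + 81b + 9c + d = 2535
Solving the system yields a = 3, b = 4, c = 3, d = -3.
So p(x) = 3x^3 + 4x^2 + 3x - 3.
The coefficient of x is 3.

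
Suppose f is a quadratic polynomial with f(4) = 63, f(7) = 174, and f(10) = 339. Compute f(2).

19

Forward differences of the values at s = 4, 7, 10:
  f  : 63  174  339
  Δ  : 111  165
  Δ^2: 54
The second differences are constant, confirming degree 2.
Interpolating (Newton forward form) and evaluating at s = 2 gives f(2) = 19.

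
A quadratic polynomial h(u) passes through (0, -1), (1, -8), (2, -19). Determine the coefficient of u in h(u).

Write h(u) = au^2 + bu + c. Substituting each data point gives a linear system:
  c = -1
  a + b + c = -8
  4a + 2b + c = -19
Solving the system yields a = -2, b = -5, c = -1.
So h(u) = -2u^2 - 5u - 1.
The coefficient of u is -5.

-5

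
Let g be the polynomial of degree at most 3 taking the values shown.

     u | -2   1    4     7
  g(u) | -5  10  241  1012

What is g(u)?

Using the Lagrange interpolation formula with nodes -2, 1, 4, 7:
  L_0(u) = (u - 1)(u - 4)(u - 7) / -162
  L_1(u) = (u + 2)(u - 4)(u - 7) / 54
  L_2(u) = (u + 2)(u - 1)(u - 7) / -54
  L_3(u) = (u + 2)(u - 1)(u - 4) / 162
Then g(u) = -5·L_0(u) + 10·L_1(u) + 241·L_2(u) + 1012·L_3(u).
Expanding and collecting terms gives g(u) = 2u³ + 6u² + 5u - 3.
Check: g(-2) = -5. ✓

g(u) = 2u^3 + 6u^2 + 5u - 3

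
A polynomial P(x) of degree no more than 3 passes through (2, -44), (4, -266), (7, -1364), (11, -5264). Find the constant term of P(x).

-6

Write P(x) = ax^3 + bx^2 + cx + d. Substituting each data point gives a linear system:
  8a + 4b + 2c + d = -44
  64a + 16b + 4c + d = -266
  343a + 49b + 7c + d = -1364
  1331a + 121b + 11c + d = -5264
Solving the system yields a = -4, b = 1, c = -5, d = -6.
So P(x) = -4x³ + x² - 5x - 6.
The constant term is -6.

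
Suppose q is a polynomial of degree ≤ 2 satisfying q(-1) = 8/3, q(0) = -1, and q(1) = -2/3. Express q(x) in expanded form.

q(x) = 2x^2 - (5/3)x - 1

Write q(x) = ax^2 + bx + c. Substituting each data point gives a linear system:
  a - b + c = 8/3
  c = -1
  a + b + c = -2/3
Solving the system yields a = 2, b = -5/3, c = -1.
So q(x) = 2x² - (5/3)x - 1.
Check: q(1) = -2/3. ✓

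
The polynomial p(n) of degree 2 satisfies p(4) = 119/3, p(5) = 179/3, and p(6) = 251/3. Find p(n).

p(n) = 2n^2 + 2n - 1/3

Using the Lagrange interpolation formula with nodes 4, 5, 6:
  L_0(n) = (n - 5)(n - 6) / 2
  L_1(n) = (n - 4)(n - 6) / -1
  L_2(n) = (n - 4)(n - 5) / 2
Then p(n) = 119/3·L_0(n) + 179/3·L_1(n) + 251/3·L_2(n).
Expanding and collecting terms gives p(n) = 2n² + 2n - 1/3.
Check: p(5) = 179/3. ✓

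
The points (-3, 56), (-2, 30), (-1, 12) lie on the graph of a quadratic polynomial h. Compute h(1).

0

Forward differences of the values at s = -3, -2, -1:
  h  : 56  30  12
  Δ  : -26  -18
  Δ^2: 8
The second differences are constant, confirming degree 2.
Interpolating (Newton forward form) and evaluating at s = 1 gives h(1) = 0.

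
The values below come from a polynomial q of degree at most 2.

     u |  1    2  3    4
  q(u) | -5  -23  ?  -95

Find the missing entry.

-53

The 3 known points determine the degree-2 polynomial uniquely.
Write q(u) = au^2 + bu + c. Substituting each data point gives a linear system:
  a + b + c = -5
  4a + 2b + c = -23
  16a + 4b + c = -95
Solving the system yields a = -6, b = 0, c = 1.
So q(u) = -6u² + 1.
Then q(3) = -53.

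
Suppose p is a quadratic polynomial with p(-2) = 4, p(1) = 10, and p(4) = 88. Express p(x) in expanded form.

p(x) = 4x^2 + 6x

Write p(x) = ax^2 + bx + c. Substituting each data point gives a linear system:
  4a - 2b + c = 4
  a + b + c = 10
  16a + 4b + c = 88
Solving the system yields a = 4, b = 6, c = 0.
So p(x) = 4x^2 + 6x.
Check: p(4) = 88. ✓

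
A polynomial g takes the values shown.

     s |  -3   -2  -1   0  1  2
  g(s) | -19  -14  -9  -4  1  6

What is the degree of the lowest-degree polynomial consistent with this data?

Forward differences of the values at s = -3, -2, -1, 0, 1, 2:
  g  : -19  -14  -9  -4  1  6
  Δ  : 5  5  5  5  5
  Δ^2: 0  0  0  0
  Δ^3: 0  0  0
  Δ^4: 0  0
  Δ^5: 0
The first differences are constant (5) and nonzero, while all higher differences vanish, so the minimal degree is 1.

1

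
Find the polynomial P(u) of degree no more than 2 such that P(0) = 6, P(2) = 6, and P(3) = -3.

P(u) = -3u^2 + 6u + 6

Write P(u) = au^2 + bu + c. Substituting each data point gives a linear system:
  c = 6
  4a + 2b + c = 6
  9a + 3b + c = -3
Solving the system yields a = -3, b = 6, c = 6.
So P(u) = -3u² + 6u + 6.
Check: P(2) = 6. ✓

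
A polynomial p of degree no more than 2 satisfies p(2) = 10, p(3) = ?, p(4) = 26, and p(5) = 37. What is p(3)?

17

On equispaced nodes a degree-2 polynomial has vanishing third forward difference, so
  - p(2) + 3·p(3) - 3·p(4) + p(5) = 0.
Substituting the known values and solving for p(3):
  3·p(3) = 51
  p(3) = 17.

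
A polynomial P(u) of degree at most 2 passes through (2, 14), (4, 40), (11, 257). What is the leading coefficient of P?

Write P(u) = au^2 + bu + c. Substituting each data point gives a linear system:
  4a + 2b + c = 14
  16a + 4b + c = 40
  121a + 11b + c = 257
Solving the system yields a = 2, b = 1, c = 4.
So P(u) = 2u^2 + u + 4.
The leading coefficient is 2.

2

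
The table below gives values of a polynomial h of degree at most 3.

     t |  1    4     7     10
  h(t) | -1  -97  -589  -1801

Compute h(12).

-3169

Forward differences of the values at t = 1, 4, 7, 10:
  h  : -1  -97  -589  -1801
  Δ  : -96  -492  -1212
  Δ^2: -396  -720
  Δ^3: -324
The third differences are constant, confirming degree 3.
Interpolating (Newton forward form) and evaluating at t = 12 gives h(12) = -3169.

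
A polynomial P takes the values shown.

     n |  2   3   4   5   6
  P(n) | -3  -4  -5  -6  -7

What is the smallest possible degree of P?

1

Forward differences of the values at n = 2, 3, 4, 5, 6:
  P  : -3  -4  -5  -6  -7
  Δ  : -1  -1  -1  -1
  Δ^2: 0  0  0
  Δ^3: 0  0
  Δ^4: 0
The first differences are constant (-1) and nonzero, while all higher differences vanish, so the minimal degree is 1.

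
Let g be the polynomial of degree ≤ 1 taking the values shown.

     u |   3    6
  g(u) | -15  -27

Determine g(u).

g(u) = -4u - 3

Using the Lagrange interpolation formula with nodes 3, 6:
  L_0(u) = (u - 6) / -3
  L_1(u) = (u - 3) / 3
Then g(u) = -15·L_0(u) - 27·L_1(u).
Expanding and collecting terms gives g(u) = -4u - 3.
Check: g(3) = -15. ✓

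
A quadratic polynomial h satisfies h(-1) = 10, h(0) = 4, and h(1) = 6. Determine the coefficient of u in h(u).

Write h(u) = au^2 + bu + c. Substituting each data point gives a linear system:
  a - b + c = 10
  c = 4
  a + b + c = 6
Solving the system yields a = 4, b = -2, c = 4.
So h(u) = 4u² - 2u + 4.
The coefficient of u is -2.

-2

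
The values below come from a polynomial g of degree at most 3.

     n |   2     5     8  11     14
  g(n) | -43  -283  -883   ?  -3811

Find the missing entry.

The 4 known points determine the degree-3 polynomial uniquely.
Write g(n) = an^3 + bn^2 + cn + d. Substituting each data point gives a linear system:
  8a + 4b + 2c + d = -43
  125a + 25b + 5c + d = -283
  512a + 64b + 8c + d = -883
  2744a + 196b + 14c + d = -3811
Solving the system yields a = -1, b = -5, c = -6, d = -3.
So g(n) = -n^3 - 5n^2 - 6n - 3.
Then g(11) = -2005.

-2005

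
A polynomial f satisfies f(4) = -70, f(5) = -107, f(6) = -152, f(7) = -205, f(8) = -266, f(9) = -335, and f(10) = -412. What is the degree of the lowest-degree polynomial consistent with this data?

Forward differences of the values at n = 4, 5, 6, 7, 8, 9, 10:
  f  : -70  -107  -152  -205  -266  -335  -412
  Δ  : -37  -45  -53  -61  -69  -77
  Δ^2: -8  -8  -8  -8  -8
  Δ^3: 0  0  0  0
  Δ^4: 0  0  0
  Δ^5: 0  0
  Δ^6: 0
The second differences are constant (-8) and nonzero, while all higher differences vanish, so the minimal degree is 2.

2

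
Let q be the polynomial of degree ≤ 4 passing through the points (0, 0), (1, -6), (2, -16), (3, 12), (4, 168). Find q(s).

q(s) = 2s^4 - 5s^3 - s^2 - 2s

Write q(s) = as^4 + bs^3 + cs^2 + ds + e. Substituting each data point gives a linear system:
  e = 0
  a + b + c + d + e = -6
  16a + 8b + 4c + 2d + e = -16
  81a + 27b + 9c + 3d + e = 12
  256a + 64b + 16c + 4d + e = 168
Solving the system yields a = 2, b = -5, c = -1, d = -2, e = 0.
So q(s) = 2s^4 - 5s^3 - s^2 - 2s.
Check: q(0) = 0. ✓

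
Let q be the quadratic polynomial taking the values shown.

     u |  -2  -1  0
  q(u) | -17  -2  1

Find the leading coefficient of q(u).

-6

Write q(u) = au^2 + bu + c. Substituting each data point gives a linear system:
  4a - 2b + c = -17
  a - b + c = -2
  c = 1
Solving the system yields a = -6, b = -3, c = 1.
So q(u) = -6u^2 - 3u + 1.
The leading coefficient is -6.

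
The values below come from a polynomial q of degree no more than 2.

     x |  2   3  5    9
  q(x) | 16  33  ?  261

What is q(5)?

85

The 3 known points determine the degree-2 polynomial uniquely.
Write q(x) = ax^2 + bx + c. Substituting each data point gives a linear system:
  4a + 2b + c = 16
  9a + 3b + c = 33
  81a + 9b + c = 261
Solving the system yields a = 3, b = 2, c = 0.
So q(x) = 3x² + 2x.
Then q(5) = 85.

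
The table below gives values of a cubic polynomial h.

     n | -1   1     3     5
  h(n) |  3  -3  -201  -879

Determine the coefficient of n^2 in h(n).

-6

Write h(n) = an^3 + bn^2 + cn + d. Substituting each data point gives a linear system:
  -a + b - c + d = 3
  a + b + c + d = -3
  27a + 9b + 3c + d = -201
  125a + 25b + 5c + d = -879
Solving the system yields a = -6, b = -6, c = 3, d = 6.
So h(n) = -6n³ - 6n² + 3n + 6.
The coefficient of n^2 is -6.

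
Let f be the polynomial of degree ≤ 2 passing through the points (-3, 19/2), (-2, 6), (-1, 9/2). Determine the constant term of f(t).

5

Write f(t) = at^2 + bt + c. Substituting each data point gives a linear system:
  9a - 3b + c = 19/2
  4a - 2b + c = 6
  a - b + c = 9/2
Solving the system yields a = 1, b = 3/2, c = 5.
So f(t) = t² + (3/2)t + 5.
The constant term is 5.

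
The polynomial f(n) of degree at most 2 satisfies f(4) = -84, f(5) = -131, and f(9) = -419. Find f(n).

Write f(n) = an^2 + bn + c. Substituting each data point gives a linear system:
  16a + 4b + c = -84
  25a + 5b + c = -131
  81a + 9b + c = -419
Solving the system yields a = -5, b = -2, c = 4.
So f(n) = -5n^2 - 2n + 4.
Check: f(4) = -84. ✓

f(n) = -5n^2 - 2n + 4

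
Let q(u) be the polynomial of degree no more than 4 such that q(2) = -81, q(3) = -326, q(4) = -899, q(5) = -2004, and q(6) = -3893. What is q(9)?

-17504

Forward differences of the values at u = 2, 3, 4, 5, 6:
  q  : -81  -326  -899  -2004  -3893
  Δ  : -245  -573  -1105  -1889
  Δ^2: -328  -532  -784
  Δ^3: -204  -252
  Δ^4: -48
The fourth differences are constant, confirming degree 4.
Interpolating (Newton forward form) and evaluating at u = 9 gives q(9) = -17504.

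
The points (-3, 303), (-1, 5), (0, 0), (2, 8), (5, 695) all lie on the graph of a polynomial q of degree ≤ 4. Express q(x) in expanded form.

Write q(x) = ax^4 + bx^3 + cx^2 + dx + e. Substituting each data point gives a linear system:
  81a - 27b + 9c - 3d + e = 303
  a - b + c - d + e = 5
  e = 0
  16a + 8b + 4c + 2d + e = 8
  625a + 125b + 25c + 5d + e = 695
Solving the system yields a = 2, b = -5, c = 2, d = 4, e = 0.
So q(x) = 2x⁴ - 5x³ + 2x² + 4x.
Check: q(-1) = 5. ✓

q(x) = 2x^4 - 5x^3 + 2x^2 + 4x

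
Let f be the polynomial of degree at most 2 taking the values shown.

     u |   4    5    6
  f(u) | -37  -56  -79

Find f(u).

Using the Lagrange interpolation formula with nodes 4, 5, 6:
  L_0(u) = (u - 5)(u - 6) / 2
  L_1(u) = (u - 4)(u - 6) / -1
  L_2(u) = (u - 4)(u - 5) / 2
Then f(u) = -37·L_0(u) - 56·L_1(u) - 79·L_2(u).
Expanding and collecting terms gives f(u) = -2u² - u - 1.
Check: f(4) = -37. ✓

f(u) = -2u^2 - u - 1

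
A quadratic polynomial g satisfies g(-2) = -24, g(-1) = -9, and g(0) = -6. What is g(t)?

Write g(t) = at^2 + bt + c. Substituting each data point gives a linear system:
  4a - 2b + c = -24
  a - b + c = -9
  c = -6
Solving the system yields a = -6, b = -3, c = -6.
So g(t) = -6t² - 3t - 6.
Check: g(0) = -6. ✓

g(t) = -6t^2 - 3t - 6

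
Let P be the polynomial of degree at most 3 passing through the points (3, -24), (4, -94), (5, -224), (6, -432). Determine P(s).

P(s) = -3s^3 + 6s^2 - s + 6

Write P(s) = as^3 + bs^2 + cs + d. Substituting each data point gives a linear system:
  27a + 9b + 3c + d = -24
  64a + 16b + 4c + d = -94
  125a + 25b + 5c + d = -224
  216a + 36b + 6c + d = -432
Solving the system yields a = -3, b = 6, c = -1, d = 6.
So P(s) = -3s³ + 6s² - s + 6.
Check: P(5) = -224. ✓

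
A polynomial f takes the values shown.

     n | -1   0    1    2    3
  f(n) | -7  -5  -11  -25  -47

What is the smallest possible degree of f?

2

Forward differences of the values at n = -1, 0, 1, 2, 3:
  f  : -7  -5  -11  -25  -47
  Δ  : 2  -6  -14  -22
  Δ^2: -8  -8  -8
  Δ^3: 0  0
  Δ^4: 0
The second differences are constant (-8) and nonzero, while all higher differences vanish, so the minimal degree is 2.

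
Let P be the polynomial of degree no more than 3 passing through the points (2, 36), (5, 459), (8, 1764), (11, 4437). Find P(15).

Write P(t) = at^3 + bt^2 + ct + d. Substituting each data point gives a linear system:
  8a + 4b + 2c + d = 36
  125a + 25b + 5c + d = 459
  512a + 64b + 8c + d = 1764
  1331a + 121b + 11c + d = 4437
Solving the system yields a = 3, b = 4, c = -4, d = 4.
So P(t) = 3t³ + 4t² - 4t + 4.
Then P(15) = 10969.

10969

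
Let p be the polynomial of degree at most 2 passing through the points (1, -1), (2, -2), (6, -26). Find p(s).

p(s) = -s^2 + 2s - 2

Using the Lagrange interpolation formula with nodes 1, 2, 6:
  L_0(s) = (s - 2)(s - 6) / 5
  L_1(s) = (s - 1)(s - 6) / -4
  L_2(s) = (s - 1)(s - 2) / 20
Then p(s) = -1·L_0(s) - 2·L_1(s) - 26·L_2(s).
Expanding and collecting terms gives p(s) = -s² + 2s - 2.
Check: p(6) = -26. ✓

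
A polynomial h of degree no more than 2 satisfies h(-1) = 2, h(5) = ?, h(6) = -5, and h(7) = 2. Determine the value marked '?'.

-10

The 3 known points determine the degree-2 polynomial uniquely.
Write h(s) = as^2 + bs + c. Substituting each data point gives a linear system:
  a - b + c = 2
  36a + 6b + c = -5
  49a + 7b + c = 2
Solving the system yields a = 1, b = -6, c = -5.
So h(s) = s^2 - 6s - 5.
Then h(5) = -10.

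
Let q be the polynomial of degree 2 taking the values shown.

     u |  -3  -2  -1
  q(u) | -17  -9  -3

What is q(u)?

Using the Lagrange interpolation formula with nodes -3, -2, -1:
  L_0(u) = (u + 2)(u + 1) / 2
  L_1(u) = (u + 3)(u + 1) / -1
  L_2(u) = (u + 3)(u + 2) / 2
Then q(u) = -17·L_0(u) - 9·L_1(u) - 3·L_2(u).
Expanding and collecting terms gives q(u) = -u² + 3u + 1.
Check: q(-1) = -3. ✓

q(u) = -u^2 + 3u + 1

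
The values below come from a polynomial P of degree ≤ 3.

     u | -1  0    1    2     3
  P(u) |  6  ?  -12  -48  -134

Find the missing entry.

On equispaced nodes a degree-3 polynomial has vanishing fourth forward difference, so
  P(-1) - 4·P(0) + 6·P(1) - 4·P(2) + P(3) = 0.
Substituting the known values and solving for P(0):
  -4·P(0) = 8
  P(0) = -2.

-2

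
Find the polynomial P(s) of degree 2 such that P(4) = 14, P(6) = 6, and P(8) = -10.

P(s) = -s^2 + 6s + 6

Write P(s) = as^2 + bs + c. Substituting each data point gives a linear system:
  16a + 4b + c = 14
  36a + 6b + c = 6
  64a + 8b + c = -10
Solving the system yields a = -1, b = 6, c = 6.
So P(s) = -s^2 + 6s + 6.
Check: P(8) = -10. ✓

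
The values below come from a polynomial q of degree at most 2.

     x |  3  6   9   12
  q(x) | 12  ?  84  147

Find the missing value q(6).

The 3 known points determine the degree-2 polynomial uniquely.
Write q(x) = ax^2 + bx + c. Substituting each data point gives a linear system:
  9a + 3b + c = 12
  81a + 9b + c = 84
  144a + 12b + c = 147
Solving the system yields a = 1, b = 0, c = 3.
So q(x) = x^2 + 3.
Then q(6) = 39.

39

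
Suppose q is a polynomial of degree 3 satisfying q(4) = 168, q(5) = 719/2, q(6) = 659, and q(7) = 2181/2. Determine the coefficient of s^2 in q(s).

Write q(s) = as^3 + bs^2 + cs + d. Substituting each data point gives a linear system:
  64a + 16b + 4c + d = 168
  125a + 25b + 5c + d = 719/2
  216a + 36b + 6c + d = 659
  343a + 49b + 7c + d = 2181/2
Solving the system yields a = 4, b = -6, c = 3/2, d = 2.
So q(s) = 4s³ - 6s² + (3/2)s + 2.
The coefficient of s^2 is -6.

-6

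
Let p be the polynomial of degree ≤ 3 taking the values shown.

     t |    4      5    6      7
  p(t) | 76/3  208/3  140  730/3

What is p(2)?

-20/3

Write p(t) = at^3 + bt^2 + ct + d. Substituting each data point gives a linear system:
  64a + 16b + 4c + d = 76/3
  125a + 25b + 5c + d = 208/3
  216a + 36b + 6c + d = 140
  343a + 49b + 7c + d = 730/3
Solving the system yields a = 1, b = -5/3, c = -2, d = -4.
So p(t) = t^3 - (5/3)t^2 - 2t - 4.
Then p(2) = -20/3.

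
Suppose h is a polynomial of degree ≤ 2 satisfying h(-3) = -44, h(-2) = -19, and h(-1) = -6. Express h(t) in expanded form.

Using the Lagrange interpolation formula with nodes -3, -2, -1:
  L_0(t) = (t + 2)(t + 1) / 2
  L_1(t) = (t + 3)(t + 1) / -1
  L_2(t) = (t + 3)(t + 2) / 2
Then h(t) = -44·L_0(t) - 19·L_1(t) - 6·L_2(t).
Expanding and collecting terms gives h(t) = -6t^2 - 5t - 5.
Check: h(-2) = -19. ✓

h(t) = -6t^2 - 5t - 5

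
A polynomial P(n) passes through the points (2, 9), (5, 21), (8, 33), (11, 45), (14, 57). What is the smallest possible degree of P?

1

Forward differences of the values at n = 2, 5, 8, 11, 14:
  P  : 9  21  33  45  57
  Δ  : 12  12  12  12
  Δ^2: 0  0  0
  Δ^3: 0  0
  Δ^4: 0
The first differences are constant (12) and nonzero, while all higher differences vanish, so the minimal degree is 1.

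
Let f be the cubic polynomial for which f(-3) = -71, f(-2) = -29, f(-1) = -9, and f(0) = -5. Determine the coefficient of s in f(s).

-2

Write f(s) = as^3 + bs^2 + cs + d. Substituting each data point gives a linear system:
  -27a + 9b - 3c + d = -71
  -8a + 4b - 2c + d = -29
  -a + b - c + d = -9
  d = -5
Solving the system yields a = 1, b = -5, c = -2, d = -5.
So f(s) = s³ - 5s² - 2s - 5.
The coefficient of s is -2.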